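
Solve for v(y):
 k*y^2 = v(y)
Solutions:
 v(y) = k*y^2


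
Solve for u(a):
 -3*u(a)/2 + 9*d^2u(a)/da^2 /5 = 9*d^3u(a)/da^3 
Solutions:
 u(a) = C1*exp(a*(2*2^(2/3)/(15*sqrt(5585) + 1121)^(1/3) + 4 + 2^(1/3)*(15*sqrt(5585) + 1121)^(1/3))/60)*sin(2^(1/3)*sqrt(3)*a*(-(15*sqrt(5585) + 1121)^(1/3) + 2*2^(1/3)/(15*sqrt(5585) + 1121)^(1/3))/60) + C2*exp(a*(2*2^(2/3)/(15*sqrt(5585) + 1121)^(1/3) + 4 + 2^(1/3)*(15*sqrt(5585) + 1121)^(1/3))/60)*cos(2^(1/3)*sqrt(3)*a*(-(15*sqrt(5585) + 1121)^(1/3) + 2*2^(1/3)/(15*sqrt(5585) + 1121)^(1/3))/60) + C3*exp(a*(-2^(1/3)*(15*sqrt(5585) + 1121)^(1/3) - 2*2^(2/3)/(15*sqrt(5585) + 1121)^(1/3) + 2)/30)


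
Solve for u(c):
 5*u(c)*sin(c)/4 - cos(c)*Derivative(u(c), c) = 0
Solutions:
 u(c) = C1/cos(c)^(5/4)


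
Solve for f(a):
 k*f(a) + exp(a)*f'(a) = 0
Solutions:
 f(a) = C1*exp(k*exp(-a))


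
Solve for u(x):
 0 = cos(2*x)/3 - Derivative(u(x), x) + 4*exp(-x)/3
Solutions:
 u(x) = C1 + sin(2*x)/6 - 4*exp(-x)/3


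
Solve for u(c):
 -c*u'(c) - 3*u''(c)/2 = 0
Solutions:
 u(c) = C1 + C2*erf(sqrt(3)*c/3)


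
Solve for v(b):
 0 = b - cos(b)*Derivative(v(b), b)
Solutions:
 v(b) = C1 + Integral(b/cos(b), b)


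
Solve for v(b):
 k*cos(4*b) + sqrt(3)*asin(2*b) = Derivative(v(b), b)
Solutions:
 v(b) = C1 + k*sin(4*b)/4 + sqrt(3)*(b*asin(2*b) + sqrt(1 - 4*b^2)/2)


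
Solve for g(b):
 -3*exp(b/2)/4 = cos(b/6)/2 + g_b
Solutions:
 g(b) = C1 - 3*exp(b/2)/2 - 3*sin(b/6)


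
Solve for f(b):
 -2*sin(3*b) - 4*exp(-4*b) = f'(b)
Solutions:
 f(b) = C1 + 2*cos(3*b)/3 + exp(-4*b)


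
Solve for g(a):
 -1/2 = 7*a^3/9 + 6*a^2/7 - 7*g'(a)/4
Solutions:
 g(a) = C1 + a^4/9 + 8*a^3/49 + 2*a/7


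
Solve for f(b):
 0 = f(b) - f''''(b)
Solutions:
 f(b) = C1*exp(-b) + C2*exp(b) + C3*sin(b) + C4*cos(b)


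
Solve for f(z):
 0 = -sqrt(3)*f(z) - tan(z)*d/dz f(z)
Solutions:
 f(z) = C1/sin(z)^(sqrt(3))


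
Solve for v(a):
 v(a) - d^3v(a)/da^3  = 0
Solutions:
 v(a) = C3*exp(a) + (C1*sin(sqrt(3)*a/2) + C2*cos(sqrt(3)*a/2))*exp(-a/2)


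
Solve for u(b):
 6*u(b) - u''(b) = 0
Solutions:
 u(b) = C1*exp(-sqrt(6)*b) + C2*exp(sqrt(6)*b)


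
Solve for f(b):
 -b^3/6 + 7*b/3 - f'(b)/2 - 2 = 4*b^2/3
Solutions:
 f(b) = C1 - b^4/12 - 8*b^3/9 + 7*b^2/3 - 4*b


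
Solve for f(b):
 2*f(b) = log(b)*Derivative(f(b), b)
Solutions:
 f(b) = C1*exp(2*li(b))


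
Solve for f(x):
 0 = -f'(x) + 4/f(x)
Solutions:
 f(x) = -sqrt(C1 + 8*x)
 f(x) = sqrt(C1 + 8*x)


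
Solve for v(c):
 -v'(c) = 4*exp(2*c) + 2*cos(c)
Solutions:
 v(c) = C1 - 2*exp(2*c) - 2*sin(c)


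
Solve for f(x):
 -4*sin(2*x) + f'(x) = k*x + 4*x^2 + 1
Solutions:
 f(x) = C1 + k*x^2/2 + 4*x^3/3 + x - 2*cos(2*x)


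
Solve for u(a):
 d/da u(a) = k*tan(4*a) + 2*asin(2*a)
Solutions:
 u(a) = C1 + 2*a*asin(2*a) - k*log(cos(4*a))/4 + sqrt(1 - 4*a^2)


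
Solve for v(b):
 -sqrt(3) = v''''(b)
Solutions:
 v(b) = C1 + C2*b + C3*b^2 + C4*b^3 - sqrt(3)*b^4/24


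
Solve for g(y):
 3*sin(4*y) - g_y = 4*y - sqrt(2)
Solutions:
 g(y) = C1 - 2*y^2 + sqrt(2)*y - 3*cos(4*y)/4


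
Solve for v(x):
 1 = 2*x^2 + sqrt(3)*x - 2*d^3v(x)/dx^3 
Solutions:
 v(x) = C1 + C2*x + C3*x^2 + x^5/60 + sqrt(3)*x^4/48 - x^3/12


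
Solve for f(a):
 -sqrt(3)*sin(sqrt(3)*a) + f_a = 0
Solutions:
 f(a) = C1 - cos(sqrt(3)*a)


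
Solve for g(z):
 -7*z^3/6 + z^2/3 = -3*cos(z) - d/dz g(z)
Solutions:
 g(z) = C1 + 7*z^4/24 - z^3/9 - 3*sin(z)


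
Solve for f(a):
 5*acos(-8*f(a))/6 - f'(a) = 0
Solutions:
 Integral(1/acos(-8*_y), (_y, f(a))) = C1 + 5*a/6


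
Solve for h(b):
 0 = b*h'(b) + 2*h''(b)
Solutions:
 h(b) = C1 + C2*erf(b/2)


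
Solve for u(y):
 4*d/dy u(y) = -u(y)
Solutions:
 u(y) = C1*exp(-y/4)


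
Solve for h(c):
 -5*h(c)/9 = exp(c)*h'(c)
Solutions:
 h(c) = C1*exp(5*exp(-c)/9)


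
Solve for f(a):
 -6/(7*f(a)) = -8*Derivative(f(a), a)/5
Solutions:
 f(a) = -sqrt(C1 + 210*a)/14
 f(a) = sqrt(C1 + 210*a)/14


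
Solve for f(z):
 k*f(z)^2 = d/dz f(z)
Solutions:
 f(z) = -1/(C1 + k*z)


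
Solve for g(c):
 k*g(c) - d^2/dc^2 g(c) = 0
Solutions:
 g(c) = C1*exp(-c*sqrt(k)) + C2*exp(c*sqrt(k))


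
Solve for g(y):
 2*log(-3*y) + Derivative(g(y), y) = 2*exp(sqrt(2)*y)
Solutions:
 g(y) = C1 - 2*y*log(-y) + 2*y*(1 - log(3)) + sqrt(2)*exp(sqrt(2)*y)


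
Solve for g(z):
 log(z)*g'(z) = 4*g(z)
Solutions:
 g(z) = C1*exp(4*li(z))


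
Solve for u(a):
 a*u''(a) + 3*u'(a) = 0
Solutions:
 u(a) = C1 + C2/a^2


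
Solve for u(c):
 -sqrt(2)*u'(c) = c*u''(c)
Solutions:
 u(c) = C1 + C2*c^(1 - sqrt(2))


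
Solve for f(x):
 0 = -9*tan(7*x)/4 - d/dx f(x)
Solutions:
 f(x) = C1 + 9*log(cos(7*x))/28


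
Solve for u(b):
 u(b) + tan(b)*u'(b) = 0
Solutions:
 u(b) = C1/sin(b)


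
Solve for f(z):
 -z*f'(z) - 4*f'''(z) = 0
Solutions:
 f(z) = C1 + Integral(C2*airyai(-2^(1/3)*z/2) + C3*airybi(-2^(1/3)*z/2), z)


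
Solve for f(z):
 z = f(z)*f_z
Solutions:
 f(z) = -sqrt(C1 + z^2)
 f(z) = sqrt(C1 + z^2)


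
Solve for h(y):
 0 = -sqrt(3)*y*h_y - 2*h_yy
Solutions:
 h(y) = C1 + C2*erf(3^(1/4)*y/2)


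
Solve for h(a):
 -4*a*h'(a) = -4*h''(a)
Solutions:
 h(a) = C1 + C2*erfi(sqrt(2)*a/2)


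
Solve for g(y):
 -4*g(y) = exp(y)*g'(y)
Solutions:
 g(y) = C1*exp(4*exp(-y))


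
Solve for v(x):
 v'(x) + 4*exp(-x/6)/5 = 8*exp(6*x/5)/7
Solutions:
 v(x) = C1 + 20*exp(6*x/5)/21 + 24*exp(-x/6)/5


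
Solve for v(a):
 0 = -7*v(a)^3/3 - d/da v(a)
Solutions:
 v(a) = -sqrt(6)*sqrt(-1/(C1 - 7*a))/2
 v(a) = sqrt(6)*sqrt(-1/(C1 - 7*a))/2


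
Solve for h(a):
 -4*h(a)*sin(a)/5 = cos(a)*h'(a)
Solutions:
 h(a) = C1*cos(a)^(4/5)


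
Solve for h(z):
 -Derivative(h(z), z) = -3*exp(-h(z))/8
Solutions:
 h(z) = log(C1 + 3*z/8)


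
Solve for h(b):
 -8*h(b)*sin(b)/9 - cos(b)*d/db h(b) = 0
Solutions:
 h(b) = C1*cos(b)^(8/9)


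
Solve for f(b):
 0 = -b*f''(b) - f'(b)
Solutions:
 f(b) = C1 + C2*log(b)


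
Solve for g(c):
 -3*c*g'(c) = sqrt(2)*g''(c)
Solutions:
 g(c) = C1 + C2*erf(2^(1/4)*sqrt(3)*c/2)


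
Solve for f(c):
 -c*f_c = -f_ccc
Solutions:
 f(c) = C1 + Integral(C2*airyai(c) + C3*airybi(c), c)


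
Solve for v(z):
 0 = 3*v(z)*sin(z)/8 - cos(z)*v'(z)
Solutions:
 v(z) = C1/cos(z)^(3/8)


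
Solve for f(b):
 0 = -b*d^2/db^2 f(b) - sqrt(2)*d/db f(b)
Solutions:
 f(b) = C1 + C2*b^(1 - sqrt(2))


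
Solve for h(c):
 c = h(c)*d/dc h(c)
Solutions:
 h(c) = -sqrt(C1 + c^2)
 h(c) = sqrt(C1 + c^2)


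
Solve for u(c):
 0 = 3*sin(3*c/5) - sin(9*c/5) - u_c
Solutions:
 u(c) = C1 - 5*cos(3*c/5) + 5*cos(9*c/5)/9


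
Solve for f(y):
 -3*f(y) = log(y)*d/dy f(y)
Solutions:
 f(y) = C1*exp(-3*li(y))


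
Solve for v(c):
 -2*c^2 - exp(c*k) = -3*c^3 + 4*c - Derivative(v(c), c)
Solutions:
 v(c) = C1 - 3*c^4/4 + 2*c^3/3 + 2*c^2 + exp(c*k)/k


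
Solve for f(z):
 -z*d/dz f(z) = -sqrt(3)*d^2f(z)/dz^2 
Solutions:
 f(z) = C1 + C2*erfi(sqrt(2)*3^(3/4)*z/6)


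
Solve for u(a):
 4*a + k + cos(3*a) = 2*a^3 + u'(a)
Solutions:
 u(a) = C1 - a^4/2 + 2*a^2 + a*k + sin(3*a)/3


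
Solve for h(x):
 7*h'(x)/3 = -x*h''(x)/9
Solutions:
 h(x) = C1 + C2/x^20


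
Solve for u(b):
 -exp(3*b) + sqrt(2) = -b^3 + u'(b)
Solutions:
 u(b) = C1 + b^4/4 + sqrt(2)*b - exp(3*b)/3


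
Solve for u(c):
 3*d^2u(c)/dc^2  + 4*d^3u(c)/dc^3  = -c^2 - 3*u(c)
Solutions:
 u(c) = C1*exp(c*(-2 + (4*sqrt(39) + 25)^(-1/3) + (4*sqrt(39) + 25)^(1/3))/8)*sin(sqrt(3)*c*(-(4*sqrt(39) + 25)^(1/3) + (4*sqrt(39) + 25)^(-1/3))/8) + C2*exp(c*(-2 + (4*sqrt(39) + 25)^(-1/3) + (4*sqrt(39) + 25)^(1/3))/8)*cos(sqrt(3)*c*(-(4*sqrt(39) + 25)^(1/3) + (4*sqrt(39) + 25)^(-1/3))/8) + C3*exp(-c*((4*sqrt(39) + 25)^(-1/3) + 1 + (4*sqrt(39) + 25)^(1/3))/4) - c^2/3 + 2/3


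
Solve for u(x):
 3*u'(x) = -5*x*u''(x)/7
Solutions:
 u(x) = C1 + C2/x^(16/5)


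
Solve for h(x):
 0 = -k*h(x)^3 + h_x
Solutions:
 h(x) = -sqrt(2)*sqrt(-1/(C1 + k*x))/2
 h(x) = sqrt(2)*sqrt(-1/(C1 + k*x))/2


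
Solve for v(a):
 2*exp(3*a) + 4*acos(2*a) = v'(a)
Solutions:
 v(a) = C1 + 4*a*acos(2*a) - 2*sqrt(1 - 4*a^2) + 2*exp(3*a)/3


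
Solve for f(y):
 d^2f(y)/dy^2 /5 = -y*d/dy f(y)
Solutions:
 f(y) = C1 + C2*erf(sqrt(10)*y/2)


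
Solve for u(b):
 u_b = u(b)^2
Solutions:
 u(b) = -1/(C1 + b)


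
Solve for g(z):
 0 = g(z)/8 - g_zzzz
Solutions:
 g(z) = C1*exp(-2^(1/4)*z/2) + C2*exp(2^(1/4)*z/2) + C3*sin(2^(1/4)*z/2) + C4*cos(2^(1/4)*z/2)


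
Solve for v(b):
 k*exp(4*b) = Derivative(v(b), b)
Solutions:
 v(b) = C1 + k*exp(4*b)/4


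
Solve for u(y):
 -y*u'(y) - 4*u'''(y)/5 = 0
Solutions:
 u(y) = C1 + Integral(C2*airyai(-10^(1/3)*y/2) + C3*airybi(-10^(1/3)*y/2), y)


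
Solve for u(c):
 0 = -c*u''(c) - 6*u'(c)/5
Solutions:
 u(c) = C1 + C2/c^(1/5)


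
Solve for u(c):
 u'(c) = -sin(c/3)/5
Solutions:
 u(c) = C1 + 3*cos(c/3)/5


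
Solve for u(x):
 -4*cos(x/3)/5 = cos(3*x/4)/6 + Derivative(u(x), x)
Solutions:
 u(x) = C1 - 12*sin(x/3)/5 - 2*sin(3*x/4)/9


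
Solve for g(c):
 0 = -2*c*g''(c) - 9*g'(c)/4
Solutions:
 g(c) = C1 + C2/c^(1/8)


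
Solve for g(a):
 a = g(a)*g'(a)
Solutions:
 g(a) = -sqrt(C1 + a^2)
 g(a) = sqrt(C1 + a^2)


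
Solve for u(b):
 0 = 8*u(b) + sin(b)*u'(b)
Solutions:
 u(b) = C1*(cos(b)^4 + 4*cos(b)^3 + 6*cos(b)^2 + 4*cos(b) + 1)/(cos(b)^4 - 4*cos(b)^3 + 6*cos(b)^2 - 4*cos(b) + 1)


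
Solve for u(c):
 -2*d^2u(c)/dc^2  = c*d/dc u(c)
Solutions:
 u(c) = C1 + C2*erf(c/2)


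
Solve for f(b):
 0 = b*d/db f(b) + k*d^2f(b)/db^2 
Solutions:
 f(b) = C1 + C2*sqrt(k)*erf(sqrt(2)*b*sqrt(1/k)/2)


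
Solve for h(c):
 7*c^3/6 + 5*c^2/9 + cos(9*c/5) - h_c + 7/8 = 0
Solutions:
 h(c) = C1 + 7*c^4/24 + 5*c^3/27 + 7*c/8 + 5*sin(9*c/5)/9


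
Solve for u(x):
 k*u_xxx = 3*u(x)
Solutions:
 u(x) = C1*exp(3^(1/3)*x*(1/k)^(1/3)) + C2*exp(x*(-3^(1/3) + 3^(5/6)*I)*(1/k)^(1/3)/2) + C3*exp(-x*(3^(1/3) + 3^(5/6)*I)*(1/k)^(1/3)/2)


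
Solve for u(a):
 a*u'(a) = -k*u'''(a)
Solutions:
 u(a) = C1 + Integral(C2*airyai(a*(-1/k)^(1/3)) + C3*airybi(a*(-1/k)^(1/3)), a)


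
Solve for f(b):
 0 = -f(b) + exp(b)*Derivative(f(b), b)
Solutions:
 f(b) = C1*exp(-exp(-b))


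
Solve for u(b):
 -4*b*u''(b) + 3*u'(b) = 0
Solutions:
 u(b) = C1 + C2*b^(7/4)


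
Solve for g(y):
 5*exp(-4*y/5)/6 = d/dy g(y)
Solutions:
 g(y) = C1 - 25*exp(-4*y/5)/24


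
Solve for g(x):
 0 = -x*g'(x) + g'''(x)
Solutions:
 g(x) = C1 + Integral(C2*airyai(x) + C3*airybi(x), x)


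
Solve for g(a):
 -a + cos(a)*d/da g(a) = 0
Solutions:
 g(a) = C1 + Integral(a/cos(a), a)


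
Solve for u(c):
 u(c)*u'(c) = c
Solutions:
 u(c) = -sqrt(C1 + c^2)
 u(c) = sqrt(C1 + c^2)


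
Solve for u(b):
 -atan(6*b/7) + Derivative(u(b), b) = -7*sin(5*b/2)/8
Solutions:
 u(b) = C1 + b*atan(6*b/7) - 7*log(36*b^2 + 49)/12 + 7*cos(5*b/2)/20


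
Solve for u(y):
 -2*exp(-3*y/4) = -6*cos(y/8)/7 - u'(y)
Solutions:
 u(y) = C1 - 48*sin(y/8)/7 - 8*exp(-3*y/4)/3


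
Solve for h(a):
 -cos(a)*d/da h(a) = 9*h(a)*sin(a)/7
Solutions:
 h(a) = C1*cos(a)^(9/7)


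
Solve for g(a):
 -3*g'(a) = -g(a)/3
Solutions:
 g(a) = C1*exp(a/9)


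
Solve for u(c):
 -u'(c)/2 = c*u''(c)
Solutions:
 u(c) = C1 + C2*sqrt(c)


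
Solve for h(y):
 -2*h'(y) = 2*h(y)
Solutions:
 h(y) = C1*exp(-y)


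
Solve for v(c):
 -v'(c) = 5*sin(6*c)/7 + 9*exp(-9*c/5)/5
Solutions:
 v(c) = C1 + 5*cos(6*c)/42 + exp(-9*c/5)


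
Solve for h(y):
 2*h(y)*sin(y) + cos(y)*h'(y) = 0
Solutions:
 h(y) = C1*cos(y)^2


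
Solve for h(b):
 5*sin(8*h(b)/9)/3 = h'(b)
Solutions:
 -5*b/3 + 9*log(cos(8*h(b)/9) - 1)/16 - 9*log(cos(8*h(b)/9) + 1)/16 = C1


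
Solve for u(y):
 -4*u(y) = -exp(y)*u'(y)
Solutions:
 u(y) = C1*exp(-4*exp(-y))


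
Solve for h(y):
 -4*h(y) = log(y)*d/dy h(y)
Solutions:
 h(y) = C1*exp(-4*li(y))


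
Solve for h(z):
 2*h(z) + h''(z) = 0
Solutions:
 h(z) = C1*sin(sqrt(2)*z) + C2*cos(sqrt(2)*z)


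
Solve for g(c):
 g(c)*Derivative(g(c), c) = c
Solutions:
 g(c) = -sqrt(C1 + c^2)
 g(c) = sqrt(C1 + c^2)


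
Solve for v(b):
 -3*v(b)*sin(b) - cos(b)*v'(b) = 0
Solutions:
 v(b) = C1*cos(b)^3


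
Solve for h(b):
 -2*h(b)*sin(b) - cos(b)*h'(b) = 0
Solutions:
 h(b) = C1*cos(b)^2


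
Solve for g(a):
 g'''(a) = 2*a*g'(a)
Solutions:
 g(a) = C1 + Integral(C2*airyai(2^(1/3)*a) + C3*airybi(2^(1/3)*a), a)


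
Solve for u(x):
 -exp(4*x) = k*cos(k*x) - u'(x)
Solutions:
 u(x) = C1 + exp(4*x)/4 + sin(k*x)


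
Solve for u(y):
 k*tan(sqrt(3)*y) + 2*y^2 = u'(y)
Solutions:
 u(y) = C1 - sqrt(3)*k*log(cos(sqrt(3)*y))/3 + 2*y^3/3


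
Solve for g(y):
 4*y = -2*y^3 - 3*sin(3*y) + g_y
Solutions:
 g(y) = C1 + y^4/2 + 2*y^2 - cos(3*y)


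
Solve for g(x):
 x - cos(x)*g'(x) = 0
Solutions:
 g(x) = C1 + Integral(x/cos(x), x)


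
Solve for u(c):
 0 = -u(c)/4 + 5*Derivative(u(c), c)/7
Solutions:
 u(c) = C1*exp(7*c/20)


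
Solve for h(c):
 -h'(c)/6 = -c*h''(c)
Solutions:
 h(c) = C1 + C2*c^(7/6)


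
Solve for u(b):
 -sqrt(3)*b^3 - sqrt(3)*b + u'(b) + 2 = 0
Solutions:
 u(b) = C1 + sqrt(3)*b^4/4 + sqrt(3)*b^2/2 - 2*b


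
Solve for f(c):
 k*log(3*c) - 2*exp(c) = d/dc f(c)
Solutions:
 f(c) = C1 + c*k*log(c) + c*k*(-1 + log(3)) - 2*exp(c)


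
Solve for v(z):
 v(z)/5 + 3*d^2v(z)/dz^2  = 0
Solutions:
 v(z) = C1*sin(sqrt(15)*z/15) + C2*cos(sqrt(15)*z/15)


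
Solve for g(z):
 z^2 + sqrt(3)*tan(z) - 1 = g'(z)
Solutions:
 g(z) = C1 + z^3/3 - z - sqrt(3)*log(cos(z))


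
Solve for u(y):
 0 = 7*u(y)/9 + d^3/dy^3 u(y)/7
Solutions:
 u(y) = C3*exp(-3^(1/3)*7^(2/3)*y/3) + (C1*sin(3^(5/6)*7^(2/3)*y/6) + C2*cos(3^(5/6)*7^(2/3)*y/6))*exp(3^(1/3)*7^(2/3)*y/6)


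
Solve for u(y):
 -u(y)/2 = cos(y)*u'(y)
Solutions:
 u(y) = C1*(sin(y) - 1)^(1/4)/(sin(y) + 1)^(1/4)


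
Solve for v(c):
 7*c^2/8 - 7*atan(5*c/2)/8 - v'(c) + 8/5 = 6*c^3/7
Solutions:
 v(c) = C1 - 3*c^4/14 + 7*c^3/24 - 7*c*atan(5*c/2)/8 + 8*c/5 + 7*log(25*c^2 + 4)/40


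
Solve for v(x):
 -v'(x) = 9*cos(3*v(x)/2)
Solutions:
 v(x) = -2*asin((C1 + exp(27*x))/(C1 - exp(27*x)))/3 + 2*pi/3
 v(x) = 2*asin((C1 + exp(27*x))/(C1 - exp(27*x)))/3


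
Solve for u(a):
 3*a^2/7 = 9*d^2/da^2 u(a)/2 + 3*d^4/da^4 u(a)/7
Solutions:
 u(a) = C1 + C2*a + C3*sin(sqrt(42)*a/2) + C4*cos(sqrt(42)*a/2) + a^4/126 - 4*a^2/441


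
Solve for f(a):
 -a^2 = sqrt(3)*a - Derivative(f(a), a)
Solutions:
 f(a) = C1 + a^3/3 + sqrt(3)*a^2/2


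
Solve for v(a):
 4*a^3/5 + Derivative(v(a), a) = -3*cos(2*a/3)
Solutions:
 v(a) = C1 - a^4/5 - 9*sin(2*a/3)/2


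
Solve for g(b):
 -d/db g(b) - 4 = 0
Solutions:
 g(b) = C1 - 4*b


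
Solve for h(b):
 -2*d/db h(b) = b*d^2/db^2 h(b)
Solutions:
 h(b) = C1 + C2/b


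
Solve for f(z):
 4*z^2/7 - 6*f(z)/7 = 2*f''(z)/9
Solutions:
 f(z) = C1*sin(3*sqrt(21)*z/7) + C2*cos(3*sqrt(21)*z/7) + 2*z^2/3 - 28/81


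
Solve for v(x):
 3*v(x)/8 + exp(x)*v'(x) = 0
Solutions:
 v(x) = C1*exp(3*exp(-x)/8)


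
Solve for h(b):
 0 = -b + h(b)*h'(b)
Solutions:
 h(b) = -sqrt(C1 + b^2)
 h(b) = sqrt(C1 + b^2)


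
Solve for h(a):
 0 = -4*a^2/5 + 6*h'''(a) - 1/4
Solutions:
 h(a) = C1 + C2*a + C3*a^2 + a^5/450 + a^3/144


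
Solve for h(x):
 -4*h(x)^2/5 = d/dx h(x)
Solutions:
 h(x) = 5/(C1 + 4*x)


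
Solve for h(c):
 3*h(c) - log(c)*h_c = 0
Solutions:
 h(c) = C1*exp(3*li(c))


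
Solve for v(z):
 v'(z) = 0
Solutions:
 v(z) = C1


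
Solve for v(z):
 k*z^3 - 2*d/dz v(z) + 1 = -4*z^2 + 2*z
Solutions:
 v(z) = C1 + k*z^4/8 + 2*z^3/3 - z^2/2 + z/2


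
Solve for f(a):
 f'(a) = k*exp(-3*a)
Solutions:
 f(a) = C1 - k*exp(-3*a)/3


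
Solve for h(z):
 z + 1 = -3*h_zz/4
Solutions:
 h(z) = C1 + C2*z - 2*z^3/9 - 2*z^2/3


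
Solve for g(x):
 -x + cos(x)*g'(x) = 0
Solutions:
 g(x) = C1 + Integral(x/cos(x), x)


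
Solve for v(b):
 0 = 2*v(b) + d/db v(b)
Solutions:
 v(b) = C1*exp(-2*b)


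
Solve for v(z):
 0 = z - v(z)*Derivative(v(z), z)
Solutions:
 v(z) = -sqrt(C1 + z^2)
 v(z) = sqrt(C1 + z^2)


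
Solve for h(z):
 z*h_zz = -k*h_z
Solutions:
 h(z) = C1 + z^(1 - re(k))*(C2*sin(log(z)*Abs(im(k))) + C3*cos(log(z)*im(k)))


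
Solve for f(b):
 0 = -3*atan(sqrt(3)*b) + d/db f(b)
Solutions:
 f(b) = C1 + 3*b*atan(sqrt(3)*b) - sqrt(3)*log(3*b^2 + 1)/2


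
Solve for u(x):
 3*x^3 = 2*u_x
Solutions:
 u(x) = C1 + 3*x^4/8


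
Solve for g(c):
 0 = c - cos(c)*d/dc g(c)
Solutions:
 g(c) = C1 + Integral(c/cos(c), c)


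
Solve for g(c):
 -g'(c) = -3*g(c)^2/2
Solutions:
 g(c) = -2/(C1 + 3*c)


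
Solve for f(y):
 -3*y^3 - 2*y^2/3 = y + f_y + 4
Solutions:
 f(y) = C1 - 3*y^4/4 - 2*y^3/9 - y^2/2 - 4*y


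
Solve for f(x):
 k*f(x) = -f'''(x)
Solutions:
 f(x) = C1*exp(x*(-k)^(1/3)) + C2*exp(x*(-k)^(1/3)*(-1 + sqrt(3)*I)/2) + C3*exp(-x*(-k)^(1/3)*(1 + sqrt(3)*I)/2)


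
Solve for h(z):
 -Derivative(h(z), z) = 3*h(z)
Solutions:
 h(z) = C1*exp(-3*z)


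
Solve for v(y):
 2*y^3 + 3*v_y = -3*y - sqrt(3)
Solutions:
 v(y) = C1 - y^4/6 - y^2/2 - sqrt(3)*y/3


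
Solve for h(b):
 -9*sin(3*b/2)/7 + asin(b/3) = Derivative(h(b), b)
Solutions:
 h(b) = C1 + b*asin(b/3) + sqrt(9 - b^2) + 6*cos(3*b/2)/7


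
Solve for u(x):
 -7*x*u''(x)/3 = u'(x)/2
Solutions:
 u(x) = C1 + C2*x^(11/14)


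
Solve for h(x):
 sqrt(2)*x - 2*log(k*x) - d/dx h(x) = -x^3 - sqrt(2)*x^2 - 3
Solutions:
 h(x) = C1 + x^4/4 + sqrt(2)*x^3/3 + sqrt(2)*x^2/2 - 2*x*log(k*x) + 5*x


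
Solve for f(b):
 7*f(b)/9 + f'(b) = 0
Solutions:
 f(b) = C1*exp(-7*b/9)


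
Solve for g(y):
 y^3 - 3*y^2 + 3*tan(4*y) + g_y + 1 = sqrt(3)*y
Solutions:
 g(y) = C1 - y^4/4 + y^3 + sqrt(3)*y^2/2 - y + 3*log(cos(4*y))/4


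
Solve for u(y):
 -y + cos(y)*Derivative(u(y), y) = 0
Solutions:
 u(y) = C1 + Integral(y/cos(y), y)


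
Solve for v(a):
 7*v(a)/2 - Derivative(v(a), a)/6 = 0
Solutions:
 v(a) = C1*exp(21*a)


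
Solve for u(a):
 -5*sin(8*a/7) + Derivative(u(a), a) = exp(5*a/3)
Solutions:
 u(a) = C1 + 3*exp(5*a/3)/5 - 35*cos(8*a/7)/8


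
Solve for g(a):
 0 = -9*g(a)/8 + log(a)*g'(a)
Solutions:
 g(a) = C1*exp(9*li(a)/8)


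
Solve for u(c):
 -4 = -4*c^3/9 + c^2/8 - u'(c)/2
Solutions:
 u(c) = C1 - 2*c^4/9 + c^3/12 + 8*c


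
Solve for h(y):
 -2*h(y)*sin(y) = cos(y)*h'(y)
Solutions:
 h(y) = C1*cos(y)^2


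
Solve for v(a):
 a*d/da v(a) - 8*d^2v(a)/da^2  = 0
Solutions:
 v(a) = C1 + C2*erfi(a/4)


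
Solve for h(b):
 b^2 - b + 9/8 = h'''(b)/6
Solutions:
 h(b) = C1 + C2*b + C3*b^2 + b^5/10 - b^4/4 + 9*b^3/8


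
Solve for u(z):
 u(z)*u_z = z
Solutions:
 u(z) = -sqrt(C1 + z^2)
 u(z) = sqrt(C1 + z^2)


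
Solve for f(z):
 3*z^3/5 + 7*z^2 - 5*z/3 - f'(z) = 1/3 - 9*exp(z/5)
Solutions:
 f(z) = C1 + 3*z^4/20 + 7*z^3/3 - 5*z^2/6 - z/3 + 45*exp(z/5)


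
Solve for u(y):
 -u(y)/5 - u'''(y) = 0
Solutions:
 u(y) = C3*exp(-5^(2/3)*y/5) + (C1*sin(sqrt(3)*5^(2/3)*y/10) + C2*cos(sqrt(3)*5^(2/3)*y/10))*exp(5^(2/3)*y/10)


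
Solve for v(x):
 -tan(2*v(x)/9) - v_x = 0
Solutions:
 v(x) = -9*asin(C1*exp(-2*x/9))/2 + 9*pi/2
 v(x) = 9*asin(C1*exp(-2*x/9))/2


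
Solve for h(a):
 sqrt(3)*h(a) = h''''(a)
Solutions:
 h(a) = C1*exp(-3^(1/8)*a) + C2*exp(3^(1/8)*a) + C3*sin(3^(1/8)*a) + C4*cos(3^(1/8)*a)


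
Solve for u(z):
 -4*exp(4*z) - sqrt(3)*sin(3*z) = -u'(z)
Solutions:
 u(z) = C1 + exp(4*z) - sqrt(3)*cos(3*z)/3


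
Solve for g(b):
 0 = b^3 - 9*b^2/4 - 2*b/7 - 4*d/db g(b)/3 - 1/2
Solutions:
 g(b) = C1 + 3*b^4/16 - 9*b^3/16 - 3*b^2/28 - 3*b/8


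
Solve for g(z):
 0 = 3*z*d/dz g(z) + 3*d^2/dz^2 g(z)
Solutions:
 g(z) = C1 + C2*erf(sqrt(2)*z/2)


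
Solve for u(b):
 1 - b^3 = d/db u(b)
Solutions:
 u(b) = C1 - b^4/4 + b


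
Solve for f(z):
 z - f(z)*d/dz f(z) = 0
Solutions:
 f(z) = -sqrt(C1 + z^2)
 f(z) = sqrt(C1 + z^2)


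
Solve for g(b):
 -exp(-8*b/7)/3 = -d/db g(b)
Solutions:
 g(b) = C1 - 7*exp(-8*b/7)/24


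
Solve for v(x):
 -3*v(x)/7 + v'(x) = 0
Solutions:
 v(x) = C1*exp(3*x/7)


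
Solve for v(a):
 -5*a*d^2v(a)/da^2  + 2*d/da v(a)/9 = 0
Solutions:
 v(a) = C1 + C2*a^(47/45)


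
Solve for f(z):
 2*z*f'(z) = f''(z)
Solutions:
 f(z) = C1 + C2*erfi(z)


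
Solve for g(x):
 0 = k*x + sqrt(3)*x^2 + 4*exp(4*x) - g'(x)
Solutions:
 g(x) = C1 + k*x^2/2 + sqrt(3)*x^3/3 + exp(4*x)


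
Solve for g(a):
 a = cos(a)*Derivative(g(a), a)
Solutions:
 g(a) = C1 + Integral(a/cos(a), a)


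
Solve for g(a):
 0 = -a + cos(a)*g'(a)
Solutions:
 g(a) = C1 + Integral(a/cos(a), a)


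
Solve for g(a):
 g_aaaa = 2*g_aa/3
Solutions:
 g(a) = C1 + C2*a + C3*exp(-sqrt(6)*a/3) + C4*exp(sqrt(6)*a/3)


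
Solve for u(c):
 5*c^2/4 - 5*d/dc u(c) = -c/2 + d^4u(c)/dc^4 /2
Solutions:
 u(c) = C1 + C4*exp(-10^(1/3)*c) + c^3/12 + c^2/20 + (C2*sin(10^(1/3)*sqrt(3)*c/2) + C3*cos(10^(1/3)*sqrt(3)*c/2))*exp(10^(1/3)*c/2)


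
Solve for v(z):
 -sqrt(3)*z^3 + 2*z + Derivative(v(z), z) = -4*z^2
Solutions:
 v(z) = C1 + sqrt(3)*z^4/4 - 4*z^3/3 - z^2


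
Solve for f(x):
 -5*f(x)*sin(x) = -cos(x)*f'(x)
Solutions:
 f(x) = C1/cos(x)^5


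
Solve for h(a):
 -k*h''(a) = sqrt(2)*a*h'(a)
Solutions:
 h(a) = C1 + C2*sqrt(k)*erf(2^(3/4)*a*sqrt(1/k)/2)


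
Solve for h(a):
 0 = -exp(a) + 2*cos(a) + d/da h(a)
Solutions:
 h(a) = C1 + exp(a) - 2*sin(a)


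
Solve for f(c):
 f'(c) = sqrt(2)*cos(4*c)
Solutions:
 f(c) = C1 + sqrt(2)*sin(4*c)/4


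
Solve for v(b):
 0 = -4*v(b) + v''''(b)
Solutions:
 v(b) = C1*exp(-sqrt(2)*b) + C2*exp(sqrt(2)*b) + C3*sin(sqrt(2)*b) + C4*cos(sqrt(2)*b)


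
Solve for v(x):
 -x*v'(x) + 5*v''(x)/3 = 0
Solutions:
 v(x) = C1 + C2*erfi(sqrt(30)*x/10)


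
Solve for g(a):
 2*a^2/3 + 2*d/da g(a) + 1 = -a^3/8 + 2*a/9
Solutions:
 g(a) = C1 - a^4/64 - a^3/9 + a^2/18 - a/2


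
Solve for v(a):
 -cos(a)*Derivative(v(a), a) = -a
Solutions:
 v(a) = C1 + Integral(a/cos(a), a)


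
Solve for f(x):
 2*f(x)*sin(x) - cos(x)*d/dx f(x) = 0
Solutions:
 f(x) = C1/cos(x)^2


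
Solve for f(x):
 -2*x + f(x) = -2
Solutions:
 f(x) = 2*x - 2


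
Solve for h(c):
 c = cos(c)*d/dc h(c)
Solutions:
 h(c) = C1 + Integral(c/cos(c), c)


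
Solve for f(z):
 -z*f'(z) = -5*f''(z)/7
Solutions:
 f(z) = C1 + C2*erfi(sqrt(70)*z/10)


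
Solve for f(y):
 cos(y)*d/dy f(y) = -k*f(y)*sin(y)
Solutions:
 f(y) = C1*exp(k*log(cos(y)))


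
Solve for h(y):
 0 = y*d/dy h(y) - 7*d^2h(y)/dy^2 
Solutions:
 h(y) = C1 + C2*erfi(sqrt(14)*y/14)


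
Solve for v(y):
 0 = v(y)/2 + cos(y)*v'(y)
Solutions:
 v(y) = C1*(sin(y) - 1)^(1/4)/(sin(y) + 1)^(1/4)


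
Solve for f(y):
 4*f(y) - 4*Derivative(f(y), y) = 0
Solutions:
 f(y) = C1*exp(y)


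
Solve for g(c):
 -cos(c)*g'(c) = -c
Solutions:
 g(c) = C1 + Integral(c/cos(c), c)


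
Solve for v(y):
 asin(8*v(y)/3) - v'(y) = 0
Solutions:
 Integral(1/asin(8*_y/3), (_y, v(y))) = C1 + y


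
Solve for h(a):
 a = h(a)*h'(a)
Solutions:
 h(a) = -sqrt(C1 + a^2)
 h(a) = sqrt(C1 + a^2)


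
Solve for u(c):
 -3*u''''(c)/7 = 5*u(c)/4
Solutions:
 u(c) = (C1*sin(3^(3/4)*35^(1/4)*c/6) + C2*cos(3^(3/4)*35^(1/4)*c/6))*exp(-3^(3/4)*35^(1/4)*c/6) + (C3*sin(3^(3/4)*35^(1/4)*c/6) + C4*cos(3^(3/4)*35^(1/4)*c/6))*exp(3^(3/4)*35^(1/4)*c/6)


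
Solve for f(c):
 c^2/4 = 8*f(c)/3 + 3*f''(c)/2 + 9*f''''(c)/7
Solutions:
 f(c) = 3*c^2/32 + (C1*sin(2^(3/4)*21^(1/4)*c*cos(atan(sqrt(2247)/21)/2)/3) + C2*cos(2^(3/4)*21^(1/4)*c*cos(atan(sqrt(2247)/21)/2)/3))*exp(-2^(3/4)*21^(1/4)*c*sin(atan(sqrt(2247)/21)/2)/3) + (C3*sin(2^(3/4)*21^(1/4)*c*cos(atan(sqrt(2247)/21)/2)/3) + C4*cos(2^(3/4)*21^(1/4)*c*cos(atan(sqrt(2247)/21)/2)/3))*exp(2^(3/4)*21^(1/4)*c*sin(atan(sqrt(2247)/21)/2)/3) - 27/256


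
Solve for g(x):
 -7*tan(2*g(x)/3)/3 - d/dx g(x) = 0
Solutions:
 g(x) = -3*asin(C1*exp(-14*x/9))/2 + 3*pi/2
 g(x) = 3*asin(C1*exp(-14*x/9))/2


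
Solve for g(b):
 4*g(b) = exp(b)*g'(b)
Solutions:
 g(b) = C1*exp(-4*exp(-b))


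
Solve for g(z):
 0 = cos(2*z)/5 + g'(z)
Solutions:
 g(z) = C1 - sin(2*z)/10


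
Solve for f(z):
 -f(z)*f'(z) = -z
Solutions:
 f(z) = -sqrt(C1 + z^2)
 f(z) = sqrt(C1 + z^2)


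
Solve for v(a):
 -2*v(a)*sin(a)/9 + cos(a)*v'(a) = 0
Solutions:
 v(a) = C1/cos(a)^(2/9)


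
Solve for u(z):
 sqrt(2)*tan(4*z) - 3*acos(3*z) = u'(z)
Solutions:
 u(z) = C1 - 3*z*acos(3*z) + sqrt(1 - 9*z^2) - sqrt(2)*log(cos(4*z))/4


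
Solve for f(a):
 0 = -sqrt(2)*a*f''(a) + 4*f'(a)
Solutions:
 f(a) = C1 + C2*a^(1 + 2*sqrt(2))


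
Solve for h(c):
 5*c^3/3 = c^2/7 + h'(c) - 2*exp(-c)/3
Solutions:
 h(c) = C1 + 5*c^4/12 - c^3/21 - 2*exp(-c)/3


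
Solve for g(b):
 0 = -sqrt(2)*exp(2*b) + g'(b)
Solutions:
 g(b) = C1 + sqrt(2)*exp(2*b)/2


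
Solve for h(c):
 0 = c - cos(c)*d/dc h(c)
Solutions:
 h(c) = C1 + Integral(c/cos(c), c)


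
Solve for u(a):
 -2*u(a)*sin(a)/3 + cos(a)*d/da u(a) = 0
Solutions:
 u(a) = C1/cos(a)^(2/3)


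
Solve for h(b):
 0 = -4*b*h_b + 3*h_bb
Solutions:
 h(b) = C1 + C2*erfi(sqrt(6)*b/3)


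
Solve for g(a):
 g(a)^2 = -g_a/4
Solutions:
 g(a) = 1/(C1 + 4*a)


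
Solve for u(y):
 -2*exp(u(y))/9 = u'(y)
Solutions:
 u(y) = log(1/(C1 + 2*y)) + 2*log(3)


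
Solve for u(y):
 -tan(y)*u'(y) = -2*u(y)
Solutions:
 u(y) = C1*sin(y)^2


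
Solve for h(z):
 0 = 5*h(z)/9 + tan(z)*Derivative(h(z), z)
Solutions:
 h(z) = C1/sin(z)^(5/9)


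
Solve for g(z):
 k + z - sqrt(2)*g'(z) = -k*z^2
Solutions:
 g(z) = C1 + sqrt(2)*k*z^3/6 + sqrt(2)*k*z/2 + sqrt(2)*z^2/4


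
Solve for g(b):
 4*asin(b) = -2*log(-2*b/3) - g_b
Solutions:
 g(b) = C1 - 2*b*log(-b) - 4*b*asin(b) - 2*b*log(2) + 2*b + 2*b*log(3) - 4*sqrt(1 - b^2)


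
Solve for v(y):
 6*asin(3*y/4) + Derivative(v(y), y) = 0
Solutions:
 v(y) = C1 - 6*y*asin(3*y/4) - 2*sqrt(16 - 9*y^2)


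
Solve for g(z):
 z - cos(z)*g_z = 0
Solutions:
 g(z) = C1 + Integral(z/cos(z), z)


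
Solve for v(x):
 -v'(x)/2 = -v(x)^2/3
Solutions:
 v(x) = -3/(C1 + 2*x)


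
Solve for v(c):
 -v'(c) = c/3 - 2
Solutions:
 v(c) = C1 - c^2/6 + 2*c


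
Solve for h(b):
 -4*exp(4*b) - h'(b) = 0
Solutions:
 h(b) = C1 - exp(4*b)


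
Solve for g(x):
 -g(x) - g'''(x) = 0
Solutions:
 g(x) = C3*exp(-x) + (C1*sin(sqrt(3)*x/2) + C2*cos(sqrt(3)*x/2))*exp(x/2)


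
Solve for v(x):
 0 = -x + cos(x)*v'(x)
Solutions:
 v(x) = C1 + Integral(x/cos(x), x)


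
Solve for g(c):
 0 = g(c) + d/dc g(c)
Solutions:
 g(c) = C1*exp(-c)


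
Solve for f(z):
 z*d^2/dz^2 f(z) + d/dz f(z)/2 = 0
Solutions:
 f(z) = C1 + C2*sqrt(z)


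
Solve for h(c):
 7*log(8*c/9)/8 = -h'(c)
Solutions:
 h(c) = C1 - 7*c*log(c)/8 - 21*c*log(2)/8 + 7*c/8 + 7*c*log(3)/4


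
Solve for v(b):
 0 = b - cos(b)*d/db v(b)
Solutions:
 v(b) = C1 + Integral(b/cos(b), b)


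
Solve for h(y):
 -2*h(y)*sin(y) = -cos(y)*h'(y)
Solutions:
 h(y) = C1/cos(y)^2


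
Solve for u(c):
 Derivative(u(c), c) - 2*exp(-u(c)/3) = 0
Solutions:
 u(c) = 3*log(C1 + 2*c/3)


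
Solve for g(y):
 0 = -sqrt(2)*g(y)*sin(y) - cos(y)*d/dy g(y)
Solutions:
 g(y) = C1*cos(y)^(sqrt(2))


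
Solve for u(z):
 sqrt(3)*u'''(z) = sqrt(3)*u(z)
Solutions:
 u(z) = C3*exp(z) + (C1*sin(sqrt(3)*z/2) + C2*cos(sqrt(3)*z/2))*exp(-z/2)


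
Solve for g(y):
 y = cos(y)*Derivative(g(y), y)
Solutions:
 g(y) = C1 + Integral(y/cos(y), y)


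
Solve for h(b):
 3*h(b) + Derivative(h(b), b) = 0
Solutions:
 h(b) = C1*exp(-3*b)


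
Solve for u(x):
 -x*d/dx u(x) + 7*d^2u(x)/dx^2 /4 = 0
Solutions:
 u(x) = C1 + C2*erfi(sqrt(14)*x/7)


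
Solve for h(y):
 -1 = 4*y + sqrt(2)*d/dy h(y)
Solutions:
 h(y) = C1 - sqrt(2)*y^2 - sqrt(2)*y/2


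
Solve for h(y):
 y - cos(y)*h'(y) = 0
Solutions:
 h(y) = C1 + Integral(y/cos(y), y)


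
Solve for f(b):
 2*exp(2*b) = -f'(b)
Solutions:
 f(b) = C1 - exp(2*b)


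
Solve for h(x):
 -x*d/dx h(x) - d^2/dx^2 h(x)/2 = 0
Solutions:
 h(x) = C1 + C2*erf(x)


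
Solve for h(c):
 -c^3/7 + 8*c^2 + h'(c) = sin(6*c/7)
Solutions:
 h(c) = C1 + c^4/28 - 8*c^3/3 - 7*cos(6*c/7)/6


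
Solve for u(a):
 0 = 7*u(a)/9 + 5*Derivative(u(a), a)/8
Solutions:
 u(a) = C1*exp(-56*a/45)


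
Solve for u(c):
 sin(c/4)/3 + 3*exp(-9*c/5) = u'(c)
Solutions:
 u(c) = C1 - 4*cos(c/4)/3 - 5*exp(-9*c/5)/3


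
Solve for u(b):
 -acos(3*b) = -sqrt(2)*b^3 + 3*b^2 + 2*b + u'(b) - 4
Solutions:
 u(b) = C1 + sqrt(2)*b^4/4 - b^3 - b^2 - b*acos(3*b) + 4*b + sqrt(1 - 9*b^2)/3


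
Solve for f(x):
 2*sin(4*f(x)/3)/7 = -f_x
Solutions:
 2*x/7 + 3*log(cos(4*f(x)/3) - 1)/8 - 3*log(cos(4*f(x)/3) + 1)/8 = C1


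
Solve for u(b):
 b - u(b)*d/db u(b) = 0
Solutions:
 u(b) = -sqrt(C1 + b^2)
 u(b) = sqrt(C1 + b^2)


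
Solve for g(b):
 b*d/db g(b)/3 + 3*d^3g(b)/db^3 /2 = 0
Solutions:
 g(b) = C1 + Integral(C2*airyai(-6^(1/3)*b/3) + C3*airybi(-6^(1/3)*b/3), b)


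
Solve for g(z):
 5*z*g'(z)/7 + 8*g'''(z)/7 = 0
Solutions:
 g(z) = C1 + Integral(C2*airyai(-5^(1/3)*z/2) + C3*airybi(-5^(1/3)*z/2), z)


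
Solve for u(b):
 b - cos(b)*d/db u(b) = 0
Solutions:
 u(b) = C1 + Integral(b/cos(b), b)


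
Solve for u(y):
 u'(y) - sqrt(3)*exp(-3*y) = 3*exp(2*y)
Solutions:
 u(y) = C1 + 3*exp(2*y)/2 - sqrt(3)*exp(-3*y)/3


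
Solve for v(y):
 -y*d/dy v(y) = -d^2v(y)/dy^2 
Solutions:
 v(y) = C1 + C2*erfi(sqrt(2)*y/2)


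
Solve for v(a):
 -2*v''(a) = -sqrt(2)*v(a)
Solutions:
 v(a) = C1*exp(-2^(3/4)*a/2) + C2*exp(2^(3/4)*a/2)


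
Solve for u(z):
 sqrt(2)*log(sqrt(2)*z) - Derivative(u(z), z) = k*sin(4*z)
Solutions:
 u(z) = C1 + k*cos(4*z)/4 + sqrt(2)*z*(log(z) - 1) + sqrt(2)*z*log(2)/2


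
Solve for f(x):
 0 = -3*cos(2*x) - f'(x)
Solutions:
 f(x) = C1 - 3*sin(2*x)/2


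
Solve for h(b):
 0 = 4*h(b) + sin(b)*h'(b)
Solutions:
 h(b) = C1*(cos(b)^2 + 2*cos(b) + 1)/(cos(b)^2 - 2*cos(b) + 1)


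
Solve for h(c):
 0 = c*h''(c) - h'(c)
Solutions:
 h(c) = C1 + C2*c^2


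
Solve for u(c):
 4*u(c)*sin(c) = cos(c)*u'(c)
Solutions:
 u(c) = C1/cos(c)^4


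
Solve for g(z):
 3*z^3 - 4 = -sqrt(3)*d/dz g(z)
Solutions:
 g(z) = C1 - sqrt(3)*z^4/4 + 4*sqrt(3)*z/3


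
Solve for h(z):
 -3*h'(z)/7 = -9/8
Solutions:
 h(z) = C1 + 21*z/8


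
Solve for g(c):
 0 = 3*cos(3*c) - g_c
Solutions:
 g(c) = C1 + sin(3*c)


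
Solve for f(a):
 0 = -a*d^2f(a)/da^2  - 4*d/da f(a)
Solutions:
 f(a) = C1 + C2/a^3


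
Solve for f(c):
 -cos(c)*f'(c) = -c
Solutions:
 f(c) = C1 + Integral(c/cos(c), c)


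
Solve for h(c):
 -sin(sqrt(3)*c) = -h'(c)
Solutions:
 h(c) = C1 - sqrt(3)*cos(sqrt(3)*c)/3


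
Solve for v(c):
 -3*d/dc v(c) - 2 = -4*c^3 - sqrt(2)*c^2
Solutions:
 v(c) = C1 + c^4/3 + sqrt(2)*c^3/9 - 2*c/3


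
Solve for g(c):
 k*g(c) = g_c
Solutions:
 g(c) = C1*exp(c*k)


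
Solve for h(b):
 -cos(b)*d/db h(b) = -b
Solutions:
 h(b) = C1 + Integral(b/cos(b), b)


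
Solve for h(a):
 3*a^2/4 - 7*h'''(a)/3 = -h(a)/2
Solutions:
 h(a) = C3*exp(14^(2/3)*3^(1/3)*a/14) - 3*a^2/2 + (C1*sin(14^(2/3)*3^(5/6)*a/28) + C2*cos(14^(2/3)*3^(5/6)*a/28))*exp(-14^(2/3)*3^(1/3)*a/28)


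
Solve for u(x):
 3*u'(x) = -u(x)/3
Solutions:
 u(x) = C1*exp(-x/9)


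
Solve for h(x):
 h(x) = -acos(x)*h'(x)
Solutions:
 h(x) = C1*exp(-Integral(1/acos(x), x))


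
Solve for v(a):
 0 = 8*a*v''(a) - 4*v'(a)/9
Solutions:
 v(a) = C1 + C2*a^(19/18)


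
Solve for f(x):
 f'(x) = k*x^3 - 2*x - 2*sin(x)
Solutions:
 f(x) = C1 + k*x^4/4 - x^2 + 2*cos(x)


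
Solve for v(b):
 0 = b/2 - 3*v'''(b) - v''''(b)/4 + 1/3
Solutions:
 v(b) = C1 + C2*b + C3*b^2 + C4*exp(-12*b) + b^4/144 + 7*b^3/432


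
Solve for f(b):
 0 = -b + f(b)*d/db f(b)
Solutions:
 f(b) = -sqrt(C1 + b^2)
 f(b) = sqrt(C1 + b^2)


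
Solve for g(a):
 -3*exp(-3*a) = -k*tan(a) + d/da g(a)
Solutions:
 g(a) = C1 + k*log(tan(a)^2 + 1)/2 + exp(-3*a)


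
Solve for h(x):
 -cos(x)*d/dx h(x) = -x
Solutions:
 h(x) = C1 + Integral(x/cos(x), x)


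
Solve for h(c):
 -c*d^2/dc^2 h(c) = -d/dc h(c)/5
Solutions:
 h(c) = C1 + C2*c^(6/5)


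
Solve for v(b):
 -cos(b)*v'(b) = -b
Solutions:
 v(b) = C1 + Integral(b/cos(b), b)


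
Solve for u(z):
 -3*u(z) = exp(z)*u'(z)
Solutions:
 u(z) = C1*exp(3*exp(-z))


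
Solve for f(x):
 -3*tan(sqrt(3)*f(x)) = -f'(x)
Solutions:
 f(x) = sqrt(3)*(pi - asin(C1*exp(3*sqrt(3)*x)))/3
 f(x) = sqrt(3)*asin(C1*exp(3*sqrt(3)*x))/3


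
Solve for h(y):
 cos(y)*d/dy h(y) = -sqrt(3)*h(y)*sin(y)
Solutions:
 h(y) = C1*cos(y)^(sqrt(3))


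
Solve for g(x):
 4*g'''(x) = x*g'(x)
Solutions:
 g(x) = C1 + Integral(C2*airyai(2^(1/3)*x/2) + C3*airybi(2^(1/3)*x/2), x)


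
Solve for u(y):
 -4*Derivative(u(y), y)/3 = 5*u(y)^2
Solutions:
 u(y) = 4/(C1 + 15*y)


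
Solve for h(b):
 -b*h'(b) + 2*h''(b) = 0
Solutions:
 h(b) = C1 + C2*erfi(b/2)


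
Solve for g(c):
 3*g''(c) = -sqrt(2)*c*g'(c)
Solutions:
 g(c) = C1 + C2*erf(2^(3/4)*sqrt(3)*c/6)


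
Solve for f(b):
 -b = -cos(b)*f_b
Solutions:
 f(b) = C1 + Integral(b/cos(b), b)


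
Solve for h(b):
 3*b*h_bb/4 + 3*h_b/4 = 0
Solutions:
 h(b) = C1 + C2*log(b)


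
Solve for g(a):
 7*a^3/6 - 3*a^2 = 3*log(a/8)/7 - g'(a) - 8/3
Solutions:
 g(a) = C1 - 7*a^4/24 + a^3 + 3*a*log(a)/7 - 65*a/21 - 9*a*log(2)/7


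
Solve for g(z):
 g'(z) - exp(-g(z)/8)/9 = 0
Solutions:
 g(z) = 8*log(C1 + z/72)


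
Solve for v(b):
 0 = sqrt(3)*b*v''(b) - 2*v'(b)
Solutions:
 v(b) = C1 + C2*b^(1 + 2*sqrt(3)/3)


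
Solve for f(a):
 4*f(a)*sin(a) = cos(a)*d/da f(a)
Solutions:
 f(a) = C1/cos(a)^4


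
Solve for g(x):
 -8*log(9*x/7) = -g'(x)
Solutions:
 g(x) = C1 + 8*x*log(x) - 8*x + x*log(43046721/5764801)


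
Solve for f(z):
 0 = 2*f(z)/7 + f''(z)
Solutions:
 f(z) = C1*sin(sqrt(14)*z/7) + C2*cos(sqrt(14)*z/7)


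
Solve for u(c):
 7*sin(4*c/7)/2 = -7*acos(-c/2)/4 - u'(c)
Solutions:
 u(c) = C1 - 7*c*acos(-c/2)/4 - 7*sqrt(4 - c^2)/4 + 49*cos(4*c/7)/8


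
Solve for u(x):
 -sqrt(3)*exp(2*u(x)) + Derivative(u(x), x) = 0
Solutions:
 u(x) = log(-sqrt(-1/(C1 + sqrt(3)*x))) - log(2)/2
 u(x) = log(-1/(C1 + sqrt(3)*x))/2 - log(2)/2


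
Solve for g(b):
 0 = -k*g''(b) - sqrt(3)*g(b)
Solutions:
 g(b) = C1*exp(-3^(1/4)*b*sqrt(-1/k)) + C2*exp(3^(1/4)*b*sqrt(-1/k))


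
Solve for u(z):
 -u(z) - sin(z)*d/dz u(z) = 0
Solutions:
 u(z) = C1*sqrt(cos(z) + 1)/sqrt(cos(z) - 1)


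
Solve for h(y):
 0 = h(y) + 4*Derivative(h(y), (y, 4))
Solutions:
 h(y) = (C1*sin(y/2) + C2*cos(y/2))*exp(-y/2) + (C3*sin(y/2) + C4*cos(y/2))*exp(y/2)


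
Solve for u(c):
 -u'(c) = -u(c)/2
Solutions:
 u(c) = C1*exp(c/2)


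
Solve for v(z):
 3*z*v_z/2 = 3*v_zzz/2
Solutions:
 v(z) = C1 + Integral(C2*airyai(z) + C3*airybi(z), z)


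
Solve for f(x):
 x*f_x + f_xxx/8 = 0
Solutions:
 f(x) = C1 + Integral(C2*airyai(-2*x) + C3*airybi(-2*x), x)


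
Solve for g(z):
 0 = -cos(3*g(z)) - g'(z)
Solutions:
 g(z) = -asin((C1 + exp(6*z))/(C1 - exp(6*z)))/3 + pi/3
 g(z) = asin((C1 + exp(6*z))/(C1 - exp(6*z)))/3


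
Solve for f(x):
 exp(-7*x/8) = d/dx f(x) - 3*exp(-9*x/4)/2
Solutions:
 f(x) = C1 - 2*exp(-9*x/4)/3 - 8*exp(-7*x/8)/7


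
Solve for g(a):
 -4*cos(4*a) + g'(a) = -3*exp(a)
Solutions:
 g(a) = C1 - 3*exp(a) + sin(4*a)


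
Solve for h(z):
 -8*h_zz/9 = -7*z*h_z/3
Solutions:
 h(z) = C1 + C2*erfi(sqrt(21)*z/4)


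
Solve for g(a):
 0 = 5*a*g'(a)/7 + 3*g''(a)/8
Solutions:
 g(a) = C1 + C2*erf(2*sqrt(105)*a/21)


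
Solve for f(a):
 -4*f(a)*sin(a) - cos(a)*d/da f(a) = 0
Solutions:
 f(a) = C1*cos(a)^4


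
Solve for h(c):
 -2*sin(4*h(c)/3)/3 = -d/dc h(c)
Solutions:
 -2*c/3 + 3*log(cos(4*h(c)/3) - 1)/8 - 3*log(cos(4*h(c)/3) + 1)/8 = C1


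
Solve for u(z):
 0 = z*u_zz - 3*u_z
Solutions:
 u(z) = C1 + C2*z^4


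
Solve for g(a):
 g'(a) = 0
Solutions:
 g(a) = C1


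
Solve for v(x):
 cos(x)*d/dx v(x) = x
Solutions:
 v(x) = C1 + Integral(x/cos(x), x)


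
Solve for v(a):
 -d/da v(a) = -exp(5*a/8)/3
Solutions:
 v(a) = C1 + 8*exp(5*a/8)/15


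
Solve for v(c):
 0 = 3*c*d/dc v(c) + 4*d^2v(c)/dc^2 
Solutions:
 v(c) = C1 + C2*erf(sqrt(6)*c/4)


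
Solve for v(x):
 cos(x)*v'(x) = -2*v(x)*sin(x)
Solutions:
 v(x) = C1*cos(x)^2


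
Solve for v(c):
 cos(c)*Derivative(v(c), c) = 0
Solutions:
 v(c) = C1


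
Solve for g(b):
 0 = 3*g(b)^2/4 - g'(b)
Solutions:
 g(b) = -4/(C1 + 3*b)


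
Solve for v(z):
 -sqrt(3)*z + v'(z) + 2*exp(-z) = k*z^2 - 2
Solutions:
 v(z) = C1 + k*z^3/3 + sqrt(3)*z^2/2 - 2*z + 2*exp(-z)


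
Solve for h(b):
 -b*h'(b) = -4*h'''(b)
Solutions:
 h(b) = C1 + Integral(C2*airyai(2^(1/3)*b/2) + C3*airybi(2^(1/3)*b/2), b)


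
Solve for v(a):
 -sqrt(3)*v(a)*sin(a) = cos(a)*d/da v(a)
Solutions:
 v(a) = C1*cos(a)^(sqrt(3))


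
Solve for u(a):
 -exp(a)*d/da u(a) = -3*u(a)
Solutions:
 u(a) = C1*exp(-3*exp(-a))


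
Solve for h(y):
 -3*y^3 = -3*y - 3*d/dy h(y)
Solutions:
 h(y) = C1 + y^4/4 - y^2/2


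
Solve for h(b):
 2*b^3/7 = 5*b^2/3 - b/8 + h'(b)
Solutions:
 h(b) = C1 + b^4/14 - 5*b^3/9 + b^2/16


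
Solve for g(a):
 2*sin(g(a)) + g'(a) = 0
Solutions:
 g(a) = -acos((-C1 - exp(4*a))/(C1 - exp(4*a))) + 2*pi
 g(a) = acos((-C1 - exp(4*a))/(C1 - exp(4*a)))


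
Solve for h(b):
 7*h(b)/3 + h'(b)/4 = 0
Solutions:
 h(b) = C1*exp(-28*b/3)


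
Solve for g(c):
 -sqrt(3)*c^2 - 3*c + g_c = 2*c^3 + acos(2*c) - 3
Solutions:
 g(c) = C1 + c^4/2 + sqrt(3)*c^3/3 + 3*c^2/2 + c*acos(2*c) - 3*c - sqrt(1 - 4*c^2)/2


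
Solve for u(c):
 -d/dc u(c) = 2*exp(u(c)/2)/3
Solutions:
 u(c) = 2*log(1/(C1 + 2*c)) + 2*log(6)


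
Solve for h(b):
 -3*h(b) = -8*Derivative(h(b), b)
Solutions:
 h(b) = C1*exp(3*b/8)


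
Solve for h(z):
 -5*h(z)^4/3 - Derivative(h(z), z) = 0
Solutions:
 h(z) = (-1 - sqrt(3)*I)*(1/(C1 + 5*z))^(1/3)/2
 h(z) = (-1 + sqrt(3)*I)*(1/(C1 + 5*z))^(1/3)/2
 h(z) = (1/(C1 + 5*z))^(1/3)


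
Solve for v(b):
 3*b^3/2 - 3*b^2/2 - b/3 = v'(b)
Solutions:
 v(b) = C1 + 3*b^4/8 - b^3/2 - b^2/6


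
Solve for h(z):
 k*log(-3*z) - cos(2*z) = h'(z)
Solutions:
 h(z) = C1 + k*z*(log(-z) - 1) + k*z*log(3) - sin(2*z)/2


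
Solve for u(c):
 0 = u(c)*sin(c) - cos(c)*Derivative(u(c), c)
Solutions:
 u(c) = C1/cos(c)


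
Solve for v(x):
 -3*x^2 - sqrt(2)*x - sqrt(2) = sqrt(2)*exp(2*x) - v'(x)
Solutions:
 v(x) = C1 + x^3 + sqrt(2)*x^2/2 + sqrt(2)*x + sqrt(2)*exp(2*x)/2


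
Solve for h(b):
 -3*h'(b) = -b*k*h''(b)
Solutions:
 h(b) = C1 + b^(((re(k) + 3)*re(k) + im(k)^2)/(re(k)^2 + im(k)^2))*(C2*sin(3*log(b)*Abs(im(k))/(re(k)^2 + im(k)^2)) + C3*cos(3*log(b)*im(k)/(re(k)^2 + im(k)^2)))


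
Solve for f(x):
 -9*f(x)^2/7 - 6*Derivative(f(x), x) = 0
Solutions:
 f(x) = 14/(C1 + 3*x)


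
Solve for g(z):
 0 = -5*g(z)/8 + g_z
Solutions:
 g(z) = C1*exp(5*z/8)


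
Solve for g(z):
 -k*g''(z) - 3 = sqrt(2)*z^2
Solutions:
 g(z) = C1 + C2*z - sqrt(2)*z^4/(12*k) - 3*z^2/(2*k)
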